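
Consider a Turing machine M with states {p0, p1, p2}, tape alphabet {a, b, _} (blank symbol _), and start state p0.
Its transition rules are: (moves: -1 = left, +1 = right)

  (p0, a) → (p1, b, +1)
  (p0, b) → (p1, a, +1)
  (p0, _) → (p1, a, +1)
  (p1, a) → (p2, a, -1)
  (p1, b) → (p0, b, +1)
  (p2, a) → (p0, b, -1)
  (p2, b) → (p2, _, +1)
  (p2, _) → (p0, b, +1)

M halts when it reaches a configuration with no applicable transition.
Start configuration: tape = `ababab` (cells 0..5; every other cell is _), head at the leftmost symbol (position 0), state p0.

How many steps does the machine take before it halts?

p0 | [a]babab__   read a → write b, move +1, go to p1
p1 | b[b]abab__   read b → write b, move +1, go to p0
p0 | bb[a]bab__   read a → write b, move +1, go to p1
p1 | bbb[b]ab__   read b → write b, move +1, go to p0
p0 | bbbb[a]b__   read a → write b, move +1, go to p1
p1 | bbbbb[b]__   read b → write b, move +1, go to p0
p0 | bbbbbb[_]_   read _ → write a, move +1, go to p1
p1 | bbbbbba[_]
M halts after 7 transitions.

7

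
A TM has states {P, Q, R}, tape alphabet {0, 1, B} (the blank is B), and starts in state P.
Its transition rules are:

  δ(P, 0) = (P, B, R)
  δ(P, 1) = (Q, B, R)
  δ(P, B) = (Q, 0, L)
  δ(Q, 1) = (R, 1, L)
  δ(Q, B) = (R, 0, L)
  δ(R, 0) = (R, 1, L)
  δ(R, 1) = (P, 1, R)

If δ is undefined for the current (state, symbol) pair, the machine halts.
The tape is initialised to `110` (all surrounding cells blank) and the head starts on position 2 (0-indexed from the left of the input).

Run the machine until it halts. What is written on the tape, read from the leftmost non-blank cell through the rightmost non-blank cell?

11B00

state=P head=2 tape=11[0]BB   (P,0)→(P,B,R)
state=P head=3 tape=11B[B]B   (P,B)→(Q,0,L)
state=Q head=2 tape=11[B]0B   (Q,B)→(R,0,L)
state=R head=1 tape=1[1]00B   (R,1)→(P,1,R)
state=P head=2 tape=11[0]0B   (P,0)→(P,B,R)
state=P head=3 tape=11B[0]B   (P,0)→(P,B,R)
state=P head=4 tape=11BB[B]   (P,B)→(Q,0,L)
state=Q head=3 tape=11B[B]0   (Q,B)→(R,0,L)
state=R head=2 tape=11[B]00
The non-blank tape span at halt is 11B00.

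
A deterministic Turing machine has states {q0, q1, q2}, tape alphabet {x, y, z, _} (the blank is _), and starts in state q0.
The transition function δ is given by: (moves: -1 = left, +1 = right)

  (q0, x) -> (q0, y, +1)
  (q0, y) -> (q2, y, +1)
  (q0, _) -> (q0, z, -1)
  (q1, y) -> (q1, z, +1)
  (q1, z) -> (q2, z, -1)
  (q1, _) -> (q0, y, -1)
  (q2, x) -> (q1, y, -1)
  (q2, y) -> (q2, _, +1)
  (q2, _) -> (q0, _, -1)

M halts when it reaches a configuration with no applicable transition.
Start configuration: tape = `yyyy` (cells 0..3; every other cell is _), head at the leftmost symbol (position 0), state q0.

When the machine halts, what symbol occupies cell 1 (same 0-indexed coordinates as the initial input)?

z

state=q0 head=0 tape=[y]yyy_   (q0,y)→(q2,y,+1)
state=q2 head=1 tape=y[y]yy_   (q2,y)→(q2,_,+1)
state=q2 head=2 tape=y_[y]y_   (q2,y)→(q2,_,+1)
state=q2 head=3 tape=y__[y]_   (q2,y)→(q2,_,+1)
state=q2 head=4 tape=y___[_]   (q2,_)→(q0,_,-1)
state=q0 head=3 tape=y__[_]_   (q0,_)→(q0,z,-1)
state=q0 head=2 tape=y_[_]z_   (q0,_)→(q0,z,-1)
state=q0 head=1 tape=y[_]zz_   (q0,_)→(q0,z,-1)
state=q0 head=0 tape=[y]zzz_   (q0,y)→(q2,y,+1)
state=q2 head=1 tape=y[z]zz_
Cell 1 holds z when M halts.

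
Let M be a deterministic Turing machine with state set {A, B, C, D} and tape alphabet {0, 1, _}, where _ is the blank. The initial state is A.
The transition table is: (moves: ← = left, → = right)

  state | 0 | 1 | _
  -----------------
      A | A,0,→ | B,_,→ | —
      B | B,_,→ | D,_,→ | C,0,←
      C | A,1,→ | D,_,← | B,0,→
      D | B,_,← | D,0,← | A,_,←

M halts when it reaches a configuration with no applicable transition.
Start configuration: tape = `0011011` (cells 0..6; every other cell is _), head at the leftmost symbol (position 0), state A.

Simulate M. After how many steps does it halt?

14

A | [0]011011   read 0 → write 0, move →, go to A
A | 0[0]11011   read 0 → write 0, move →, go to A
A | 00[1]1011   read 1 → write _, move →, go to B
B | 00_[1]011   read 1 → write _, move →, go to D
D | 00__[0]11   read 0 → write _, move ←, go to B
B | 00_[_]_11   read _ → write 0, move ←, go to C
C | 00[_]0_11   read _ → write 0, move →, go to B
B | 000[0]_11   read 0 → write _, move →, go to B
B | 000_[_]11   read _ → write 0, move ←, go to C
C | 000[_]011   read _ → write 0, move →, go to B
B | 0000[0]11   read 0 → write _, move →, go to B
B | 0000_[1]1   read 1 → write _, move →, go to D
D | 0000__[1]   read 1 → write 0, move ←, go to D
D | 0000_[_]0   read _ → write _, move ←, go to A
A | 0000[_]_0
M halts after 14 transitions.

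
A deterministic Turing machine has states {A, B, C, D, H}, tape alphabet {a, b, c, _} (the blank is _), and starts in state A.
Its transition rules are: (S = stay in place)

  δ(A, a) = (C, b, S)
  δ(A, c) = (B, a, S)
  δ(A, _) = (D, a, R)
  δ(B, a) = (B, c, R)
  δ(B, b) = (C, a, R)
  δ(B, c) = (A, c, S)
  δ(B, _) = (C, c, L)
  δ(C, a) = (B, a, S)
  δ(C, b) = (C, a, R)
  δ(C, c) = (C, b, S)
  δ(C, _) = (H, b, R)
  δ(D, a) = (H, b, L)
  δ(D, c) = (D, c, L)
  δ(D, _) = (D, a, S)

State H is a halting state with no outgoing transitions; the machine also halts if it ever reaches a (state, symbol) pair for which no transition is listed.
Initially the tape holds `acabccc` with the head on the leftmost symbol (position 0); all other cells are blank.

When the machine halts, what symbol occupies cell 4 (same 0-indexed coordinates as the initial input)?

a

A | [a]cabccc__   read a → write b, move S, go to C
C | [b]cabccc__   read b → write a, move R, go to C
C | a[c]abccc__   read c → write b, move S, go to C
C | a[b]abccc__   read b → write a, move R, go to C
C | aa[a]bccc__   read a → write a, move S, go to B
B | aa[a]bccc__   read a → write c, move R, go to B
B | aac[b]ccc__   read b → write a, move R, go to C
C | aaca[c]cc__   read c → write b, move S, go to C
C | aaca[b]cc__   read b → write a, move R, go to C
C | aacaa[c]c__   read c → write b, move S, go to C
C | aacaa[b]c__   read b → write a, move R, go to C
C | aacaaa[c]__   read c → write b, move S, go to C
C | aacaaa[b]__   read b → write a, move R, go to C
C | aacaaaa[_]_   read _ → write b, move R, go to H
H | aacaaaab[_]
Cell 4 holds a when M halts.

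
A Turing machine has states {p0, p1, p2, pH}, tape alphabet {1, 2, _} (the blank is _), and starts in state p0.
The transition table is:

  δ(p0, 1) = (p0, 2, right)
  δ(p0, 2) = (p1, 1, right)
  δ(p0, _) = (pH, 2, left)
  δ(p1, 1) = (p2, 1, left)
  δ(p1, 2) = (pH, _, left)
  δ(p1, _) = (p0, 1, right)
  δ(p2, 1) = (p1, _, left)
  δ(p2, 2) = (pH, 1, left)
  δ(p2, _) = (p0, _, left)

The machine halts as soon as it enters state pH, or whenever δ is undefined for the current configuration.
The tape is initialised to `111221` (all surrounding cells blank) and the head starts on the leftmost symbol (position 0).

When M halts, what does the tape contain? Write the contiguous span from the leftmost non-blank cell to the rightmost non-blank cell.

p0 | [1]11221   read 1 → write 2, move right, go to p0
p0 | 2[1]1221   read 1 → write 2, move right, go to p0
p0 | 22[1]221   read 1 → write 2, move right, go to p0
p0 | 222[2]21   read 2 → write 1, move right, go to p1
p1 | 2221[2]1   read 2 → write _, move left, go to pH
pH | 222[1]_1
The non-blank tape span at halt is 2221_1.

2221_1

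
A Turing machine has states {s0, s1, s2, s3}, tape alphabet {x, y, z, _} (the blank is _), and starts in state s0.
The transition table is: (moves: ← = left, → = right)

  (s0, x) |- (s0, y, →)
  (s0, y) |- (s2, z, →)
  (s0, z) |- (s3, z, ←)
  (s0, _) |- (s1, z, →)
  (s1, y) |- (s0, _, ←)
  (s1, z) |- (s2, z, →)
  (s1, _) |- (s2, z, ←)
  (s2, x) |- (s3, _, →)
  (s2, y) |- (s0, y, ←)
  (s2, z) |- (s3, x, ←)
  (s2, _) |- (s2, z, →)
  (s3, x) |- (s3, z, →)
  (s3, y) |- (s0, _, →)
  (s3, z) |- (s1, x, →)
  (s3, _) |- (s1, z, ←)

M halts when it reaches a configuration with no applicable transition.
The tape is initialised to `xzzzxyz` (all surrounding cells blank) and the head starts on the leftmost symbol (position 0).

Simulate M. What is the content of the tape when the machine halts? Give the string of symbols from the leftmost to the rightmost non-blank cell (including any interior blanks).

s0 | __[x]zzzxyz   read x → write y, move →, go to s0
s0 | __y[z]zzxyz   read z → write z, move ←, go to s3
s3 | __[y]zzzxyz   read y → write _, move →, go to s0
s0 | ___[z]zzxyz   read z → write z, move ←, go to s3
s3 | __[_]zzzxyz   read _ → write z, move ←, go to s1
s1 | _[_]zzzzxyz   read _ → write z, move ←, go to s2
s2 | [_]zzzzzxyz   read _ → write z, move →, go to s2
s2 | z[z]zzzzxyz   read z → write x, move ←, go to s3
s3 | [z]xzzzzxyz   read z → write x, move →, go to s1
s1 | x[x]zzzzxyz
The non-blank tape span at halt is xxzzzzxyz.

xxzzzzxyz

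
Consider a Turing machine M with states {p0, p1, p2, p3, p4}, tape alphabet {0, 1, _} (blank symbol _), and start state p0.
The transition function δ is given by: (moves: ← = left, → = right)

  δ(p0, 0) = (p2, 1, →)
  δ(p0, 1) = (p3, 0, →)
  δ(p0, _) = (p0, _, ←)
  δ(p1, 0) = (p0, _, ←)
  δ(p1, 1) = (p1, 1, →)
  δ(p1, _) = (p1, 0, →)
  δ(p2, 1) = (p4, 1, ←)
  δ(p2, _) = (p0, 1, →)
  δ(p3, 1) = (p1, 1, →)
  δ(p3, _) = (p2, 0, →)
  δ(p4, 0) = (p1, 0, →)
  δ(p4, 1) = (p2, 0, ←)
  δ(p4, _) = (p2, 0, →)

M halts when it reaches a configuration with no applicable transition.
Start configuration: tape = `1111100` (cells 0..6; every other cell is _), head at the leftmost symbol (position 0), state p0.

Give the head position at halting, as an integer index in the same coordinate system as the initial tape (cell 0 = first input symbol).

state=p0 head=0 tape=[1]111100   (p0,1)→(p3,0,→)
state=p3 head=1 tape=0[1]11100   (p3,1)→(p1,1,→)
state=p1 head=2 tape=01[1]1100   (p1,1)→(p1,1,→)
state=p1 head=3 tape=011[1]100   (p1,1)→(p1,1,→)
state=p1 head=4 tape=0111[1]00   (p1,1)→(p1,1,→)
state=p1 head=5 tape=01111[0]0   (p1,0)→(p0,_,←)
state=p0 head=4 tape=0111[1]_0   (p0,1)→(p3,0,→)
state=p3 head=5 tape=01110[_]0   (p3,_)→(p2,0,→)
state=p2 head=6 tape=011100[0]
At halt the head is at cell 6.

6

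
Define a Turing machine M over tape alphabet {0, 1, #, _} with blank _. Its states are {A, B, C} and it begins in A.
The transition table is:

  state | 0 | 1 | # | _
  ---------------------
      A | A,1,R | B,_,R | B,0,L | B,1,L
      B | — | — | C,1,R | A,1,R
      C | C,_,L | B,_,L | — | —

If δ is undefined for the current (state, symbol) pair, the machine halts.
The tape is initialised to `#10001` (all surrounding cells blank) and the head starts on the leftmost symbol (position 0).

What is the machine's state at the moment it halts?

B

state=A head=0 tape=_[#]10001   (A,#)→(B,0,L)
state=B head=-1 tape=[_]010001   (B,_)→(A,1,R)
state=A head=0 tape=1[0]10001   (A,0)→(A,1,R)
state=A head=1 tape=11[1]0001   (A,1)→(B,_,R)
state=B head=2 tape=11_[0]001
No transition is defined for (B, 0); M halts in state B.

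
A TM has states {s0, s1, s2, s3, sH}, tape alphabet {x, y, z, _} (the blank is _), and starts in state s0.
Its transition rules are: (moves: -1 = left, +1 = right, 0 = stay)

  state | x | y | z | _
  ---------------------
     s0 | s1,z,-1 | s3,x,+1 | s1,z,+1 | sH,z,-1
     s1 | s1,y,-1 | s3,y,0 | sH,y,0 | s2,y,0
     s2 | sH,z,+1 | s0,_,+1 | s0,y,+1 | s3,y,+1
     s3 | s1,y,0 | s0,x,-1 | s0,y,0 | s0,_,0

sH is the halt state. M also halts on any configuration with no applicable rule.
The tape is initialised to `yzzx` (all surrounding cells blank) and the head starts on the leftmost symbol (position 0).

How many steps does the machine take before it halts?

21

s0 | _[y]zzx   read y → write x, move +1, go to s3
s3 | _x[z]zx   read z → write y, move 0, go to s0
s0 | _x[y]zx   read y → write x, move +1, go to s3
s3 | _xx[z]x   read z → write y, move 0, go to s0
s0 | _xx[y]x   read y → write x, move +1, go to s3
s3 | _xxx[x]   read x → write y, move 0, go to s1
s1 | _xxx[y]   read y → write y, move 0, go to s3
s3 | _xxx[y]   read y → write x, move -1, go to s0
s0 | _xx[x]x   read x → write z, move -1, go to s1
s1 | _x[x]zx   read x → write y, move -1, go to s1
s1 | _[x]yzx   read x → write y, move -1, go to s1
s1 | [_]yyzx   read _ → write y, move 0, go to s2
s2 | [y]yyzx   read y → write _, move +1, go to s0
s0 | _[y]yzx   read y → write x, move +1, go to s3
s3 | _x[y]zx   read y → write x, move -1, go to s0
s0 | _[x]xzx   read x → write z, move -1, go to s1
s1 | [_]zxzx   read _ → write y, move 0, go to s2
s2 | [y]zxzx   read y → write _, move +1, go to s0
s0 | _[z]xzx   read z → write z, move +1, go to s1
s1 | _z[x]zx   read x → write y, move -1, go to s1
s1 | _[z]yzx   read z → write y, move 0, go to sH
sH | _[y]yzx
M halts after 21 transitions.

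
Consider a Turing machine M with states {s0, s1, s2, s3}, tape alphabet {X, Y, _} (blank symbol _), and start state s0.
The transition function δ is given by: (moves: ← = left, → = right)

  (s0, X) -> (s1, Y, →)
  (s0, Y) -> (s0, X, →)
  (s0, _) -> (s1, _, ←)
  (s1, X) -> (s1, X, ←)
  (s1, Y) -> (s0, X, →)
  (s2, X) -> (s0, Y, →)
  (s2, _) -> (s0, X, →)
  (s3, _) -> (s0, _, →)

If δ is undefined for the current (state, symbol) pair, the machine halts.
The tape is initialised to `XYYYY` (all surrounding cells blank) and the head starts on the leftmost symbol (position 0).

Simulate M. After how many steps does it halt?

state=s0 head=0 tape=[X]YYYY_   (s0,X)→(s1,Y,→)
state=s1 head=1 tape=Y[Y]YYY_   (s1,Y)→(s0,X,→)
state=s0 head=2 tape=YX[Y]YY_   (s0,Y)→(s0,X,→)
state=s0 head=3 tape=YXX[Y]Y_   (s0,Y)→(s0,X,→)
state=s0 head=4 tape=YXXX[Y]_   (s0,Y)→(s0,X,→)
state=s0 head=5 tape=YXXXX[_]   (s0,_)→(s1,_,←)
state=s1 head=4 tape=YXXX[X]_   (s1,X)→(s1,X,←)
state=s1 head=3 tape=YXX[X]X_   (s1,X)→(s1,X,←)
state=s1 head=2 tape=YX[X]XX_   (s1,X)→(s1,X,←)
state=s1 head=1 tape=Y[X]XXX_   (s1,X)→(s1,X,←)
state=s1 head=0 tape=[Y]XXXX_   (s1,Y)→(s0,X,→)
state=s0 head=1 tape=X[X]XXX_   (s0,X)→(s1,Y,→)
state=s1 head=2 tape=XY[X]XX_   (s1,X)→(s1,X,←)
state=s1 head=1 tape=X[Y]XXX_   (s1,Y)→(s0,X,→)
state=s0 head=2 tape=XX[X]XX_   (s0,X)→(s1,Y,→)
state=s1 head=3 tape=XXY[X]X_   (s1,X)→(s1,X,←)
state=s1 head=2 tape=XX[Y]XX_   (s1,Y)→(s0,X,→)
state=s0 head=3 tape=XXX[X]X_   (s0,X)→(s1,Y,→)
state=s1 head=4 tape=XXXY[X]_   (s1,X)→(s1,X,←)
state=s1 head=3 tape=XXX[Y]X_   (s1,Y)→(s0,X,→)
state=s0 head=4 tape=XXXX[X]_   (s0,X)→(s1,Y,→)
state=s1 head=5 tape=XXXXY[_]
M halts after 21 transitions.

21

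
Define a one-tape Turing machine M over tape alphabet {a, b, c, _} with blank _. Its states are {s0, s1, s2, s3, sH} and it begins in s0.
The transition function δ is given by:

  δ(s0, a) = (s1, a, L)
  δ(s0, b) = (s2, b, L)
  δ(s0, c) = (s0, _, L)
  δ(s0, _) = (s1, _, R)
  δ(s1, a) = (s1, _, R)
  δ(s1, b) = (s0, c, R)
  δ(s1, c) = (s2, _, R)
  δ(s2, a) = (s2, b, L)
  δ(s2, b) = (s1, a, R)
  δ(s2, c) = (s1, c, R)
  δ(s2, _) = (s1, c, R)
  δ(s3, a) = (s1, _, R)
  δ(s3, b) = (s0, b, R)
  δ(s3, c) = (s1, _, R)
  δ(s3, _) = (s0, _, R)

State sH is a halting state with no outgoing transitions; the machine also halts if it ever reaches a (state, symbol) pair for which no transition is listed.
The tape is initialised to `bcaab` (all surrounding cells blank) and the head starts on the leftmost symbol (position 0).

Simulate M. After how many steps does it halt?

s0 | __[b]caab   read b → write b, move L, go to s2
s2 | _[_]bcaab   read _ → write c, move R, go to s1
s1 | _c[b]caab   read b → write c, move R, go to s0
s0 | _cc[c]aab   read c → write _, move L, go to s0
s0 | _c[c]_aab   read c → write _, move L, go to s0
s0 | _[c]__aab   read c → write _, move L, go to s0
s0 | [_]___aab   read _ → write _, move R, go to s1
s1 | _[_]__aab
M halts after 7 transitions.

7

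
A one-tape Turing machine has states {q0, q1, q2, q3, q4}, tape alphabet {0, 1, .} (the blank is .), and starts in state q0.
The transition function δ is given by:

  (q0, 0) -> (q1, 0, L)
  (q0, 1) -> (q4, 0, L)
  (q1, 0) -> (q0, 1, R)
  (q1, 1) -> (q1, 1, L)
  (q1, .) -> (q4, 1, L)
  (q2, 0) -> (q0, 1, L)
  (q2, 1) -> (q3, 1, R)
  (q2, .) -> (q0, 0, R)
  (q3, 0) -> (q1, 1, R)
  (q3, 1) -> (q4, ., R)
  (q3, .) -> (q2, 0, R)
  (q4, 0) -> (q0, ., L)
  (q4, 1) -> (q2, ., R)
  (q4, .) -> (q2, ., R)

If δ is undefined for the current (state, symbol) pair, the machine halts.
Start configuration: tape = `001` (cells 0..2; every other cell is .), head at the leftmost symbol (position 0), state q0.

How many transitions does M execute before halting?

9

q0 | ..[0]01   read 0 → write 0, move L, go to q1
q1 | .[.]001   read . → write 1, move L, go to q4
q4 | [.]1001   read . → write ., move R, go to q2
q2 | .[1]001   read 1 → write 1, move R, go to q3
q3 | .1[0]01   read 0 → write 1, move R, go to q1
q1 | .11[0]1   read 0 → write 1, move R, go to q0
q0 | .111[1]   read 1 → write 0, move L, go to q4
q4 | .11[1]0   read 1 → write ., move R, go to q2
q2 | .11.[0]   read 0 → write 1, move L, go to q0
q0 | .11[.]1
M halts after 9 transitions.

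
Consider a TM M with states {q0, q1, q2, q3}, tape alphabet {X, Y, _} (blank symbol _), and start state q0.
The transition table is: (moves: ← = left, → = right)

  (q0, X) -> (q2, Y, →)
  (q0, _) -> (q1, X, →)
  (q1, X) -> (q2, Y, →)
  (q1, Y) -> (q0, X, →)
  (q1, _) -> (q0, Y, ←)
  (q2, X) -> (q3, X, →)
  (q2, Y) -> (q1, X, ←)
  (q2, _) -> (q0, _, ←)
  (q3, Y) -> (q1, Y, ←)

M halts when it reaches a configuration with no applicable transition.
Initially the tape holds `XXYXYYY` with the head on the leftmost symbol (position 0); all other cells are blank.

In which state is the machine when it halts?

q0 | [X]XYXYYY_   read X → write Y, move →, go to q2
q2 | Y[X]YXYYY_   read X → write X, move →, go to q3
q3 | YX[Y]XYYY_   read Y → write Y, move ←, go to q1
q1 | Y[X]YXYYY_   read X → write Y, move →, go to q2
q2 | YY[Y]XYYY_   read Y → write X, move ←, go to q1
q1 | Y[Y]XXYYY_   read Y → write X, move →, go to q0
q0 | YX[X]XYYY_   read X → write Y, move →, go to q2
q2 | YXY[X]YYY_   read X → write X, move →, go to q3
q3 | YXYX[Y]YY_   read Y → write Y, move ←, go to q1
q1 | YXY[X]YYY_   read X → write Y, move →, go to q2
q2 | YXYY[Y]YY_   read Y → write X, move ←, go to q1
q1 | YXY[Y]XYY_   read Y → write X, move →, go to q0
q0 | YXYX[X]YY_   read X → write Y, move →, go to q2
q2 | YXYXY[Y]Y_   read Y → write X, move ←, go to q1
q1 | YXYX[Y]XY_   read Y → write X, move →, go to q0
q0 | YXYXX[X]Y_   read X → write Y, move →, go to q2
q2 | YXYXXY[Y]_   read Y → write X, move ←, go to q1
q1 | YXYXX[Y]X_   read Y → write X, move →, go to q0
q0 | YXYXXX[X]_   read X → write Y, move →, go to q2
q2 | YXYXXXY[_]   read _ → write _, move ←, go to q0
q0 | YXYXXX[Y]_
No transition is defined for (q0, Y); M halts in state q0.

q0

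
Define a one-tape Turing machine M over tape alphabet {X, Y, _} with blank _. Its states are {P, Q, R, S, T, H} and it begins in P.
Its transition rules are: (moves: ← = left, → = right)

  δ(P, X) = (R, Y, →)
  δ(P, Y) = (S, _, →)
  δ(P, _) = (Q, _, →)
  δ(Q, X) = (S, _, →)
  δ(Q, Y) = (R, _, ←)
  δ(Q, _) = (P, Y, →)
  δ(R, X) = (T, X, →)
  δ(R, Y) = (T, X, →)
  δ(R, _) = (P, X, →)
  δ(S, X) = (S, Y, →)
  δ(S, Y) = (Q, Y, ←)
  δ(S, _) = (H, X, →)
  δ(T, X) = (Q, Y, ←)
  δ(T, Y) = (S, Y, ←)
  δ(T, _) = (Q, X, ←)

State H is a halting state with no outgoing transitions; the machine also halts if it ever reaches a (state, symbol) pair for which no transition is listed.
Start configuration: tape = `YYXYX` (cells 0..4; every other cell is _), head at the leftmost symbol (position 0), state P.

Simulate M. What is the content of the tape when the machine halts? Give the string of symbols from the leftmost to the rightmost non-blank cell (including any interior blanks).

YXX__X

state=P head=0 tape=[Y]YXYX__   (P,Y)→(S,_,→)
state=S head=1 tape=_[Y]XYX__   (S,Y)→(Q,Y,←)
state=Q head=0 tape=[_]YXYX__   (Q,_)→(P,Y,→)
state=P head=1 tape=Y[Y]XYX__   (P,Y)→(S,_,→)
state=S head=2 tape=Y_[X]YX__   (S,X)→(S,Y,→)
state=S head=3 tape=Y_Y[Y]X__   (S,Y)→(Q,Y,←)
state=Q head=2 tape=Y_[Y]YX__   (Q,Y)→(R,_,←)
state=R head=1 tape=Y[_]_YX__   (R,_)→(P,X,→)
state=P head=2 tape=YX[_]YX__   (P,_)→(Q,_,→)
state=Q head=3 tape=YX_[Y]X__   (Q,Y)→(R,_,←)
state=R head=2 tape=YX[_]_X__   (R,_)→(P,X,→)
state=P head=3 tape=YXX[_]X__   (P,_)→(Q,_,→)
state=Q head=4 tape=YXX_[X]__   (Q,X)→(S,_,→)
state=S head=5 tape=YXX__[_]_   (S,_)→(H,X,→)
state=H head=6 tape=YXX__X[_]
The non-blank tape span at halt is YXX__X.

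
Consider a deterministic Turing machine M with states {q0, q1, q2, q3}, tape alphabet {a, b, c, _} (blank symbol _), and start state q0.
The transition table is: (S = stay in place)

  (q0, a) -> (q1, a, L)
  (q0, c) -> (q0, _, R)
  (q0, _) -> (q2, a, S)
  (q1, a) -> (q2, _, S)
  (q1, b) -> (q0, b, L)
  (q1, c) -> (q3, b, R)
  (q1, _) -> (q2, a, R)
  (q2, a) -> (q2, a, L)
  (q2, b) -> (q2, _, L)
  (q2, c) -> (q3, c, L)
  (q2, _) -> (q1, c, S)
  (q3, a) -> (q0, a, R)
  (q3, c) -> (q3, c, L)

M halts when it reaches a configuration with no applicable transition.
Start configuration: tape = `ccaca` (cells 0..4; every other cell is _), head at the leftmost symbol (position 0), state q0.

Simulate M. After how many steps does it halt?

24

q0 | _[c]caca   read c → write _, move R, go to q0
q0 | __[c]aca   read c → write _, move R, go to q0
q0 | ___[a]ca   read a → write a, move L, go to q1
q1 | __[_]aca   read _ → write a, move R, go to q2
q2 | __a[a]ca   read a → write a, move L, go to q2
q2 | __[a]aca   read a → write a, move L, go to q2
q2 | _[_]aaca   read _ → write c, move S, go to q1
q1 | _[c]aaca   read c → write b, move R, go to q3
q3 | _b[a]aca   read a → write a, move R, go to q0
q0 | _ba[a]ca   read a → write a, move L, go to q1
q1 | _b[a]aca   read a → write _, move S, go to q2
q2 | _b[_]aca   read _ → write c, move S, go to q1
q1 | _b[c]aca   read c → write b, move R, go to q3
q3 | _bb[a]ca   read a → write a, move R, go to q0
q0 | _bba[c]a   read c → write _, move R, go to q0
q0 | _bba_[a]   read a → write a, move L, go to q1
q1 | _bba[_]a   read _ → write a, move R, go to q2
q2 | _bbaa[a]   read a → write a, move L, go to q2
q2 | _bba[a]a   read a → write a, move L, go to q2
q2 | _bb[a]aa   read a → write a, move L, go to q2
q2 | _b[b]aaa   read b → write _, move L, go to q2
q2 | _[b]_aaa   read b → write _, move L, go to q2
q2 | [_]__aaa   read _ → write c, move S, go to q1
q1 | [c]__aaa   read c → write b, move R, go to q3
q3 | b[_]_aaa
M halts after 24 transitions.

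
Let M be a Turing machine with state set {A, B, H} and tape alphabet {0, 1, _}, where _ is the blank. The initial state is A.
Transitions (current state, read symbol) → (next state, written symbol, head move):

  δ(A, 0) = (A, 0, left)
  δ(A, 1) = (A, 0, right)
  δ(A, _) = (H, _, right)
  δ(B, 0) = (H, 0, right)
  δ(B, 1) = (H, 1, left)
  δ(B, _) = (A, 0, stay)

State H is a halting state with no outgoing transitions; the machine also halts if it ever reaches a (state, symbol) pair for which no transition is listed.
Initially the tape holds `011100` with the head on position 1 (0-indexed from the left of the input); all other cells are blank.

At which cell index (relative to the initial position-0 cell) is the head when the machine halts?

0

A | _0[1]1100   read 1 → write 0, move right, go to A
A | _00[1]100   read 1 → write 0, move right, go to A
A | _000[1]00   read 1 → write 0, move right, go to A
A | _0000[0]0   read 0 → write 0, move left, go to A
A | _000[0]00   read 0 → write 0, move left, go to A
A | _00[0]000   read 0 → write 0, move left, go to A
A | _0[0]0000   read 0 → write 0, move left, go to A
A | _[0]00000   read 0 → write 0, move left, go to A
A | [_]000000   read _ → write _, move right, go to H
H | _[0]00000
At halt the head is at cell 0.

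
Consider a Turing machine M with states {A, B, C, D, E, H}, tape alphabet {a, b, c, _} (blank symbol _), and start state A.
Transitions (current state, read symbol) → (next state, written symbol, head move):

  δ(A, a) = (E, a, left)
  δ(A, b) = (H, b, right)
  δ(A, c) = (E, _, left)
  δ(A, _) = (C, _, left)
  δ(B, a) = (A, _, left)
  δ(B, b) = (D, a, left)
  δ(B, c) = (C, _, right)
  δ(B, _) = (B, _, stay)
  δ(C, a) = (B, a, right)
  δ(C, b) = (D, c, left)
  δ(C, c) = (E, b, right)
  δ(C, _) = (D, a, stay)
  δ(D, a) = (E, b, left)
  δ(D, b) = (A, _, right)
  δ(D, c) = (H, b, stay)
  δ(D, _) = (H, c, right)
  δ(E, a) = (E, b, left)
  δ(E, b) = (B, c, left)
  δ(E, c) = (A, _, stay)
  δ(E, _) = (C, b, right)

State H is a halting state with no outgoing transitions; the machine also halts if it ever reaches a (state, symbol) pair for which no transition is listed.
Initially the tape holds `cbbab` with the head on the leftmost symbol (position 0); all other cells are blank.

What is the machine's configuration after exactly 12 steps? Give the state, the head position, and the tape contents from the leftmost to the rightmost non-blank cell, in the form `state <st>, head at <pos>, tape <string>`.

A | __[c]bbab   read c → write _, move left, go to E
E | _[_]_bbab   read _ → write b, move right, go to C
C | _b[_]bbab   read _ → write a, move stay, go to D
D | _b[a]bbab   read a → write b, move left, go to E
E | _[b]bbbab   read b → write c, move left, go to B
B | [_]cbbbab   read _ → write _, move stay, go to B
B | [_]cbbbab   read _ → write _, move stay, go to B
B | [_]cbbbab   read _ → write _, move stay, go to B
B | [_]cbbbab   read _ → write _, move stay, go to B
B | [_]cbbbab   read _ → write _, move stay, go to B
B | [_]cbbbab   read _ → write _, move stay, go to B
B | [_]cbbbab   read _ → write _, move stay, go to B
B | [_]cbbbab
After 12 steps: state B, head at -2, tape cbbbab.

state B, head at -2, tape cbbbab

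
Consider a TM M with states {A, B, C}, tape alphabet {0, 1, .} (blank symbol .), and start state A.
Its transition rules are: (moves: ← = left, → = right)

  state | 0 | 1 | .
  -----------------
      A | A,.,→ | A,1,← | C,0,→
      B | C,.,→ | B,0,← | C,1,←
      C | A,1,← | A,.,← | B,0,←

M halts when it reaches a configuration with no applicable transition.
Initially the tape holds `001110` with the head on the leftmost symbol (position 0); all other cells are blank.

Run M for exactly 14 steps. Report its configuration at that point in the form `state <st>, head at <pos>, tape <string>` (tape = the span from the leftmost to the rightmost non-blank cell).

A | [0]01110   read 0 → write ., move →, go to A
A | .[0]1110   read 0 → write ., move →, go to A
A | ..[1]110   read 1 → write 1, move ←, go to A
A | .[.]1110   read . → write 0, move →, go to C
C | .0[1]110   read 1 → write ., move ←, go to A
A | .[0].110   read 0 → write ., move →, go to A
A | ..[.]110   read . → write 0, move →, go to C
C | ..0[1]10   read 1 → write ., move ←, go to A
A | ..[0].10   read 0 → write ., move →, go to A
A | ...[.]10   read . → write 0, move →, go to C
C | ...0[1]0   read 1 → write ., move ←, go to A
A | ...[0].0   read 0 → write ., move →, go to A
A | ....[.]0   read . → write 0, move →, go to C
C | ....0[0]   read 0 → write 1, move ←, go to A
A | ....[0]1
After 14 steps: state A, head at 4, tape 01.

state A, head at 4, tape 01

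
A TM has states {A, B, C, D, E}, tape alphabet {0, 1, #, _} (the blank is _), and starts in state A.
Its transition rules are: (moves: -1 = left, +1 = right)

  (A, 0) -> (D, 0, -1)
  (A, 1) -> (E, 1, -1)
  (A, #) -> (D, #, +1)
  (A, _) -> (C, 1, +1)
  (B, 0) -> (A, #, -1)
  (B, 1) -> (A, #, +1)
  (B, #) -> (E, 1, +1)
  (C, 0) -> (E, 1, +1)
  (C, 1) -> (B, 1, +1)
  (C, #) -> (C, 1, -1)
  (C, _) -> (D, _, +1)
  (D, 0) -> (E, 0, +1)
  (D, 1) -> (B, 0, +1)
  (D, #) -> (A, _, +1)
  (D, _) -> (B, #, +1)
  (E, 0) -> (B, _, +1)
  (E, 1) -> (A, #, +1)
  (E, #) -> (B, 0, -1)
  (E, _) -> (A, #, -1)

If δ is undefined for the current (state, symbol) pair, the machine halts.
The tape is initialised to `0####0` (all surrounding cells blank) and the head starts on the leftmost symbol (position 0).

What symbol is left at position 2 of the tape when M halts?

state=A head=0 tape=_[0]####0____   (A,0)→(D,0,-1)
state=D head=-1 tape=[_]0####0____   (D,_)→(B,#,+1)
state=B head=0 tape=#[0]####0____   (B,0)→(A,#,-1)
state=A head=-1 tape=[#]#####0____   (A,#)→(D,#,+1)
state=D head=0 tape=#[#]####0____   (D,#)→(A,_,+1)
state=A head=1 tape=#_[#]###0____   (A,#)→(D,#,+1)
state=D head=2 tape=#_#[#]##0____   (D,#)→(A,_,+1)
state=A head=3 tape=#_#_[#]#0____   (A,#)→(D,#,+1)
state=D head=4 tape=#_#_#[#]0____   (D,#)→(A,_,+1)
state=A head=5 tape=#_#_#_[0]____   (A,0)→(D,0,-1)
state=D head=4 tape=#_#_#[_]0____   (D,_)→(B,#,+1)
state=B head=5 tape=#_#_##[0]____   (B,0)→(A,#,-1)
state=A head=4 tape=#_#_#[#]#____   (A,#)→(D,#,+1)
state=D head=5 tape=#_#_##[#]____   (D,#)→(A,_,+1)
state=A head=6 tape=#_#_##_[_]___   (A,_)→(C,1,+1)
state=C head=7 tape=#_#_##_1[_]__   (C,_)→(D,_,+1)
state=D head=8 tape=#_#_##_1_[_]_   (D,_)→(B,#,+1)
state=B head=9 tape=#_#_##_1_#[_]
Cell 2 holds _ when M halts.

_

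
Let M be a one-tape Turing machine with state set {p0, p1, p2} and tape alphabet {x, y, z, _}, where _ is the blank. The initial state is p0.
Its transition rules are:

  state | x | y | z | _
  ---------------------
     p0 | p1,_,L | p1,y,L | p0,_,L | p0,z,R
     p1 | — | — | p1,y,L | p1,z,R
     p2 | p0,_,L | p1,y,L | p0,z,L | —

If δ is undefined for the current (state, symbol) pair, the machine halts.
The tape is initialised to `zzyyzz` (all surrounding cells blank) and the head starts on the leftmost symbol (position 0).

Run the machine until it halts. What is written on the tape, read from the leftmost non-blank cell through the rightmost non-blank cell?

state=p0 head=0 tape=___[z]zyyzz   (p0,z)→(p0,_,L)
state=p0 head=-1 tape=__[_]_zyyzz   (p0,_)→(p0,z,R)
state=p0 head=0 tape=__z[_]zyyzz   (p0,_)→(p0,z,R)
state=p0 head=1 tape=__zz[z]yyzz   (p0,z)→(p0,_,L)
state=p0 head=0 tape=__z[z]_yyzz   (p0,z)→(p0,_,L)
state=p0 head=-1 tape=__[z]__yyzz   (p0,z)→(p0,_,L)
state=p0 head=-2 tape=_[_]___yyzz   (p0,_)→(p0,z,R)
state=p0 head=-1 tape=_z[_]__yyzz   (p0,_)→(p0,z,R)
state=p0 head=0 tape=_zz[_]_yyzz   (p0,_)→(p0,z,R)
state=p0 head=1 tape=_zzz[_]yyzz   (p0,_)→(p0,z,R)
state=p0 head=2 tape=_zzzz[y]yzz   (p0,y)→(p1,y,L)
state=p1 head=1 tape=_zzz[z]yyzz   (p1,z)→(p1,y,L)
state=p1 head=0 tape=_zz[z]yyyzz   (p1,z)→(p1,y,L)
state=p1 head=-1 tape=_z[z]yyyyzz   (p1,z)→(p1,y,L)
state=p1 head=-2 tape=_[z]yyyyyzz   (p1,z)→(p1,y,L)
state=p1 head=-3 tape=[_]yyyyyyzz   (p1,_)→(p1,z,R)
state=p1 head=-2 tape=z[y]yyyyyzz
The non-blank tape span at halt is zyyyyyyzz.

zyyyyyyzz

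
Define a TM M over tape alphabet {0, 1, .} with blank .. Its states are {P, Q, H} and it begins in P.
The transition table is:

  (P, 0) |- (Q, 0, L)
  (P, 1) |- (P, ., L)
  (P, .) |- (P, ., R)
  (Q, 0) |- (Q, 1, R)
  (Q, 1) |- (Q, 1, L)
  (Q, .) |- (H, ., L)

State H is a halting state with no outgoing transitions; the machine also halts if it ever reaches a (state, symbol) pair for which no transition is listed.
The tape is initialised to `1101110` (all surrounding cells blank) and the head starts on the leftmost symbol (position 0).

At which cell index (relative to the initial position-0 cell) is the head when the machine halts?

state=P head=0 tape=.[1]101110   (P,1)→(P,.,L)
state=P head=-1 tape=[.].101110   (P,.)→(P,.,R)
state=P head=0 tape=.[.]101110   (P,.)→(P,.,R)
state=P head=1 tape=..[1]01110   (P,1)→(P,.,L)
state=P head=0 tape=.[.].01110   (P,.)→(P,.,R)
state=P head=1 tape=..[.]01110   (P,.)→(P,.,R)
state=P head=2 tape=...[0]1110   (P,0)→(Q,0,L)
state=Q head=1 tape=..[.]01110   (Q,.)→(H,.,L)
state=H head=0 tape=.[.].01110
At halt the head is at cell 0.

0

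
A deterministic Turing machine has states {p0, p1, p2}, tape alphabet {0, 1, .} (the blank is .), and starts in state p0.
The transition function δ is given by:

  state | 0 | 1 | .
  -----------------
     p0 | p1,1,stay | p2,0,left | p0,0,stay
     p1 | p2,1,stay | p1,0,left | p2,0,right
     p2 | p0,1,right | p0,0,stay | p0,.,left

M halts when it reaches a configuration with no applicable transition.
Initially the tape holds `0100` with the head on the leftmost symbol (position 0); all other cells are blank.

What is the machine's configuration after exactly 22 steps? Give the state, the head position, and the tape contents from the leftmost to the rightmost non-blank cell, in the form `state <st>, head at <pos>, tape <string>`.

state p2, head at -2, tape 0000000

state=p0 head=0 tape=...[0]100   (p0,0)→(p1,1,stay)
state=p1 head=0 tape=...[1]100   (p1,1)→(p1,0,left)
state=p1 head=-1 tape=..[.]0100   (p1,.)→(p2,0,right)
state=p2 head=0 tape=..0[0]100   (p2,0)→(p0,1,right)
state=p0 head=1 tape=..01[1]00   (p0,1)→(p2,0,left)
state=p2 head=0 tape=..0[1]000   (p2,1)→(p0,0,stay)
state=p0 head=0 tape=..0[0]000   (p0,0)→(p1,1,stay)
state=p1 head=0 tape=..0[1]000   (p1,1)→(p1,0,left)
state=p1 head=-1 tape=..[0]0000   (p1,0)→(p2,1,stay)
state=p2 head=-1 tape=..[1]0000   (p2,1)→(p0,0,stay)
state=p0 head=-1 tape=..[0]0000   (p0,0)→(p1,1,stay)
state=p1 head=-1 tape=..[1]0000   (p1,1)→(p1,0,left)
state=p1 head=-2 tape=.[.]00000   (p1,.)→(p2,0,right)
state=p2 head=-1 tape=.0[0]0000   (p2,0)→(p0,1,right)
state=p0 head=0 tape=.01[0]000   (p0,0)→(p1,1,stay)
state=p1 head=0 tape=.01[1]000   (p1,1)→(p1,0,left)
state=p1 head=-1 tape=.0[1]0000   (p1,1)→(p1,0,left)
state=p1 head=-2 tape=.[0]00000   (p1,0)→(p2,1,stay)
state=p2 head=-2 tape=.[1]00000   (p2,1)→(p0,0,stay)
state=p0 head=-2 tape=.[0]00000   (p0,0)→(p1,1,stay)
state=p1 head=-2 tape=.[1]00000   (p1,1)→(p1,0,left)
state=p1 head=-3 tape=[.]000000   (p1,.)→(p2,0,right)
state=p2 head=-2 tape=0[0]00000
After 22 steps: state p2, head at -2, tape 0000000.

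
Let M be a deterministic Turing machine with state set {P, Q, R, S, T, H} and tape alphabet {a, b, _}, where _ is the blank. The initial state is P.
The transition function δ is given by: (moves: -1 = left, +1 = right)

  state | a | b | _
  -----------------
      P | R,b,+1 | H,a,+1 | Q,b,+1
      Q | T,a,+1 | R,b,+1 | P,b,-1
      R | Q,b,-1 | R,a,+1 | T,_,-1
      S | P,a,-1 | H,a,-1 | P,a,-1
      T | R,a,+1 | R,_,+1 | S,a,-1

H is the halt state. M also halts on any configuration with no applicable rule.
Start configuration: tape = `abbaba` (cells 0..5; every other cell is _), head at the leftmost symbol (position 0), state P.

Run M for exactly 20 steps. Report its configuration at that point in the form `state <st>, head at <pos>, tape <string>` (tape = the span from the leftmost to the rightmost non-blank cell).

state R, head at 6, tape baabaa

state=P head=0 tape=[a]bbaba_   (P,a)→(R,b,+1)
state=R head=1 tape=b[b]baba_   (R,b)→(R,a,+1)
state=R head=2 tape=ba[b]aba_   (R,b)→(R,a,+1)
state=R head=3 tape=baa[a]ba_   (R,a)→(Q,b,-1)
state=Q head=2 tape=ba[a]bba_   (Q,a)→(T,a,+1)
state=T head=3 tape=baa[b]ba_   (T,b)→(R,_,+1)
state=R head=4 tape=baa_[b]a_   (R,b)→(R,a,+1)
state=R head=5 tape=baa_a[a]_   (R,a)→(Q,b,-1)
state=Q head=4 tape=baa_[a]b_   (Q,a)→(T,a,+1)
state=T head=5 tape=baa_a[b]_   (T,b)→(R,_,+1)
state=R head=6 tape=baa_a_[_]   (R,_)→(T,_,-1)
state=T head=5 tape=baa_a[_]_   (T,_)→(S,a,-1)
state=S head=4 tape=baa_[a]a_   (S,a)→(P,a,-1)
state=P head=3 tape=baa[_]aa_   (P,_)→(Q,b,+1)
state=Q head=4 tape=baab[a]a_   (Q,a)→(T,a,+1)
state=T head=5 tape=baaba[a]_   (T,a)→(R,a,+1)
state=R head=6 tape=baabaa[_]   (R,_)→(T,_,-1)
state=T head=5 tape=baaba[a]_   (T,a)→(R,a,+1)
state=R head=6 tape=baabaa[_]   (R,_)→(T,_,-1)
state=T head=5 tape=baaba[a]_   (T,a)→(R,a,+1)
state=R head=6 tape=baabaa[_]
After 20 steps: state R, head at 6, tape baabaa.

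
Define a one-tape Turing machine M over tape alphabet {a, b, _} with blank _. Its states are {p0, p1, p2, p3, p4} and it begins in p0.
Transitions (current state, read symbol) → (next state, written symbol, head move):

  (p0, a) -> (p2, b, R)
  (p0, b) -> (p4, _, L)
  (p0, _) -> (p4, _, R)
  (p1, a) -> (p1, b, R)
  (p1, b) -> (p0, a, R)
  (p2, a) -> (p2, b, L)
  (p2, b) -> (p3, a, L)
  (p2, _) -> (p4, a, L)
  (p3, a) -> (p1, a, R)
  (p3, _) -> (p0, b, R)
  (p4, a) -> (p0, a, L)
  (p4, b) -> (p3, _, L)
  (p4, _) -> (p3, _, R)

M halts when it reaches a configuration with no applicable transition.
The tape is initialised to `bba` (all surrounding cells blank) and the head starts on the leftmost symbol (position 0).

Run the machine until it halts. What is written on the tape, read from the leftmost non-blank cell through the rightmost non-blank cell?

b__a

p0 | _[b]ba_   read b → write _, move L, go to p4
p4 | [_]_ba_   read _ → write _, move R, go to p3
p3 | _[_]ba_   read _ → write b, move R, go to p0
p0 | _b[b]a_   read b → write _, move L, go to p4
p4 | _[b]_a_   read b → write _, move L, go to p3
p3 | [_]__a_   read _ → write b, move R, go to p0
p0 | b[_]_a_   read _ → write _, move R, go to p4
p4 | b_[_]a_   read _ → write _, move R, go to p3
p3 | b__[a]_   read a → write a, move R, go to p1
p1 | b__a[_]
The non-blank tape span at halt is b__a.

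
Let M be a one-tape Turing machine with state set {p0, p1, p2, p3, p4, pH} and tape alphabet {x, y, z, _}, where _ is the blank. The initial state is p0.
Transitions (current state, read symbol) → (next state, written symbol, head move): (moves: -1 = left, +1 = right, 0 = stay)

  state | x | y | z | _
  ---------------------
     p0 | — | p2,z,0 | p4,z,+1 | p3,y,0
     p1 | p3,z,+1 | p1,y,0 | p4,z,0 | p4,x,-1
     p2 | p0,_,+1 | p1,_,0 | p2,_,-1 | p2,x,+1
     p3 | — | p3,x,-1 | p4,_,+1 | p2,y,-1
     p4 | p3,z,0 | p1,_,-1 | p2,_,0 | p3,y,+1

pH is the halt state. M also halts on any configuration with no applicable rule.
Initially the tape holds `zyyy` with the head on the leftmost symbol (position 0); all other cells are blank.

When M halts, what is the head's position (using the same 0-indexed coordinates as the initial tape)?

2

state=p0 head=0 tape=[z]yyy   (p0,z)→(p4,z,+1)
state=p4 head=1 tape=z[y]yy   (p4,y)→(p1,_,-1)
state=p1 head=0 tape=[z]_yy   (p1,z)→(p4,z,0)
state=p4 head=0 tape=[z]_yy   (p4,z)→(p2,_,0)
state=p2 head=0 tape=[_]_yy   (p2,_)→(p2,x,+1)
state=p2 head=1 tape=x[_]yy   (p2,_)→(p2,x,+1)
state=p2 head=2 tape=xx[y]y   (p2,y)→(p1,_,0)
state=p1 head=2 tape=xx[_]y   (p1,_)→(p4,x,-1)
state=p4 head=1 tape=x[x]xy   (p4,x)→(p3,z,0)
state=p3 head=1 tape=x[z]xy   (p3,z)→(p4,_,+1)
state=p4 head=2 tape=x_[x]y   (p4,x)→(p3,z,0)
state=p3 head=2 tape=x_[z]y   (p3,z)→(p4,_,+1)
state=p4 head=3 tape=x__[y]   (p4,y)→(p1,_,-1)
state=p1 head=2 tape=x_[_]_   (p1,_)→(p4,x,-1)
state=p4 head=1 tape=x[_]x_   (p4,_)→(p3,y,+1)
state=p3 head=2 tape=xy[x]_
At halt the head is at cell 2.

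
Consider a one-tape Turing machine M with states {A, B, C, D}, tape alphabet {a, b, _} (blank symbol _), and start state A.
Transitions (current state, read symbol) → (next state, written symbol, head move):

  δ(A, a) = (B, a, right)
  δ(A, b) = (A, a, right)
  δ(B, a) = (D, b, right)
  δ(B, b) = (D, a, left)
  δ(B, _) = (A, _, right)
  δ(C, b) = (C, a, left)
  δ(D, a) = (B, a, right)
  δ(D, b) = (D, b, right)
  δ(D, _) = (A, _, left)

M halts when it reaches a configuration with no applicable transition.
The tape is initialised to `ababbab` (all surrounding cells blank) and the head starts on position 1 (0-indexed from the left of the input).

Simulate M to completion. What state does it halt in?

A | a[b]abbab_   read b → write a, move right, go to A
A | aa[a]bbab_   read a → write a, move right, go to B
B | aaa[b]bab_   read b → write a, move left, go to D
D | aa[a]abab_   read a → write a, move right, go to B
B | aaa[a]bab_   read a → write b, move right, go to D
D | aaab[b]ab_   read b → write b, move right, go to D
D | aaabb[a]b_   read a → write a, move right, go to B
B | aaabba[b]_   read b → write a, move left, go to D
D | aaabb[a]a_   read a → write a, move right, go to B
B | aaabba[a]_   read a → write b, move right, go to D
D | aaabbab[_]   read _ → write _, move left, go to A
A | aaabba[b]_   read b → write a, move right, go to A
A | aaabbaa[_]
No transition is defined for (A, _); M halts in state A.

A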